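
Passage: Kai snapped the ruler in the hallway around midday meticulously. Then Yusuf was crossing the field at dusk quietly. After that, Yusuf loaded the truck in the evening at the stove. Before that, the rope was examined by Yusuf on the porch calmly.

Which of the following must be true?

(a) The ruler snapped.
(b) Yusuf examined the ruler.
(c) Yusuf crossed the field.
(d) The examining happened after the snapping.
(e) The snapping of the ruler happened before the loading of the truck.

(a) Entailed — 'Kai snapped the ruler' is causative; it entails the inchoative 'the ruler snapped'.
(b) Not entailed — Yusuf examined the rope, not the ruler; the ruler belongs to the snapping event.
(c) Not entailed — 'was crossing' is progressive on an accomplishment; it does not entail the completed 'crossed'.
(d) Not entailed — the narrative doesn't order the snapping relative to the examining.
(e) Entailed — the narrative places the snapping before the loading.

(a), (e)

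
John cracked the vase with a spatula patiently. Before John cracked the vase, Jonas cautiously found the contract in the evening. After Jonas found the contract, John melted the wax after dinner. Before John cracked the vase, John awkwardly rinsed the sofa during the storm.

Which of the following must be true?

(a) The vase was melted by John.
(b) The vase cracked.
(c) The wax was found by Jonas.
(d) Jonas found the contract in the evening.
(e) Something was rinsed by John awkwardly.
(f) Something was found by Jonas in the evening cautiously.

(a) Not entailed — John melted the wax, not the vase; the vase belongs to the cracking event.
(b) Entailed — 'John cracked the vase' is causative; it entails the inchoative 'the vase cracked'.
(c) Not entailed — Jonas found the contract, not the wax; the wax belongs to the melting event.
(d) Entailed — the original entails any weakening of itself; this just drops 'cautiously'.
(e) Entailed — every conjunct here is already in the original rinsing event.
(f) Entailed — every conjunct here is already in the original finding event.

(b), (d), (e), (f)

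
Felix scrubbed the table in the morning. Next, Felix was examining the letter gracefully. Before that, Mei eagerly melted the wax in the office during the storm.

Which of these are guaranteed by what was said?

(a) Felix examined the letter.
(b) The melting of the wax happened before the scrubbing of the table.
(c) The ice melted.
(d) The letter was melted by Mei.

(a) Entailed — 'examine' is an activity; 'was examining' entails that some examining happened, so 'examined' holds.
(b) Not entailed — the narrative doesn't order the melting relative to the scrubbing.
(c) Not entailed — the wax is what melted, not the ice.
(d) Not entailed — Mei melted the wax, not the letter; the letter belongs to the examining event.

(a)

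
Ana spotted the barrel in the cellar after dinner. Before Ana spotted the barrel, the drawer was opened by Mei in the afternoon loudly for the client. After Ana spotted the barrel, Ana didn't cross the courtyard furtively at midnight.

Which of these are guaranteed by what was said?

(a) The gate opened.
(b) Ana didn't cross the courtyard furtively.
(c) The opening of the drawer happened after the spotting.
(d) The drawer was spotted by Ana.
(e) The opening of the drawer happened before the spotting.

(a) Not entailed — the drawer is what opened, not the gate.
(b) Not entailed — dropping 'at midnight' under negation is not valid — the original leaves open that Ana crossed the courtyard some other way.
(c) Not entailed — the narrative places the opening before the spotting, not after.
(d) Not entailed — Ana spotted the barrel, not the drawer; the drawer belongs to the opening event.
(e) Entailed — the narrative places the opening before the spotting.

(e)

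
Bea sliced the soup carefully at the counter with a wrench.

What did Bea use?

a wrench

'with a wrench' marks the instrument of the slicing event.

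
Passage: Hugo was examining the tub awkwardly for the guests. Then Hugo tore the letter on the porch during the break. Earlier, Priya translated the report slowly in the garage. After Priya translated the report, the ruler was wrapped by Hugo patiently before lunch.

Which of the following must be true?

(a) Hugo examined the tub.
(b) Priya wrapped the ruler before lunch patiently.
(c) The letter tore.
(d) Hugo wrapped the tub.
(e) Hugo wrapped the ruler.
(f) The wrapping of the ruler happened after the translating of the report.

(a) Entailed — 'examine' is an activity; 'was examining' entails that some examining happened, so 'examined' holds.
(b) Not entailed — the passage has Hugo wrapping the ruler, not Priya.
(c) Entailed — 'Hugo tore the letter' is causative; it entails the inchoative 'the letter tore'.
(d) Not entailed — Hugo wrapped the ruler, not the tub; the tub belongs to the examining event.
(e) Entailed — the original entails any weakening of itself; this just drops 'before lunch', 'patiently'.
(f) Entailed — the narrative places the translating before the wrapping.

(a), (c), (e), (f)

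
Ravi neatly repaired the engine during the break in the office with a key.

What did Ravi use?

a key

'with a key' marks the instrument of the repairing event.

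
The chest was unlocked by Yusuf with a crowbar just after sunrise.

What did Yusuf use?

a crowbar

'with a crowbar' marks the instrument of the unlocking event.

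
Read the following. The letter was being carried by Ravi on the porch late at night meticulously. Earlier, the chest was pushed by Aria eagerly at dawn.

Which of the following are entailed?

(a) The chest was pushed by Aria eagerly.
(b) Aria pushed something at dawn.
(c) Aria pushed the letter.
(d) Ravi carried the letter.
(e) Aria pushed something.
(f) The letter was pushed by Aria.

(a) Entailed — every conjunct here is already in the original pushing event.
(b) Entailed — this follows by dropping conjuncts from the pushing event's description.
(c) Not entailed — Aria pushed the chest, not the letter; the letter belongs to the carrying event.
(d) Entailed — 'carry' is an activity; 'was carrying' entails that some carrying happened, so 'carried' holds.
(e) Entailed — dropping 'eagerly', 'at dawn' and generalizing the patient leaves a sub-description the original still satisfies.
(f) Not entailed — Aria pushed the chest, not the letter; the letter belongs to the carrying event.

(a), (b), (d), (e)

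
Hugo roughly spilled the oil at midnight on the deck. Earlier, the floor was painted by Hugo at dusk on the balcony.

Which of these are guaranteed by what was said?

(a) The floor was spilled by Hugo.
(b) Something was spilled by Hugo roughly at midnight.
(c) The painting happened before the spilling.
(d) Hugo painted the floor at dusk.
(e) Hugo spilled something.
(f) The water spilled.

(a) Not entailed — Hugo spilled the oil, not the floor; the floor belongs to the painting event.
(b) Entailed — the original entails any weakening of itself; this just drops 'on the deck' and generalizes the patient.
(c) Entailed — the narrative places the painting before the spilling.
(d) Entailed — this follows by dropping conjuncts from the painting event's description.
(e) Entailed — the original entails any weakening of itself; this just drops 'on the deck', 'at midnight', 'roughly' and generalizes the patient.
(f) Not entailed — the oil is what spilled, not the water.

(b), (c), (d), (e)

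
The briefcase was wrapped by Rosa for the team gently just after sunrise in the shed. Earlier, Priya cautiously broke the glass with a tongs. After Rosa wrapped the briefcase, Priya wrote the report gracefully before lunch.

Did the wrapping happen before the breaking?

no

The narrative orders the breaking before the wrapping.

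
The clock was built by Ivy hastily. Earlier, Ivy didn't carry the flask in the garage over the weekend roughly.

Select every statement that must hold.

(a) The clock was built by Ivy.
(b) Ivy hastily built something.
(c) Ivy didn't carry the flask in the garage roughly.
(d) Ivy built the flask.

(a), (b)

(a) Entailed — every conjunct here is already in the original building event.
(b) Entailed — the original entails any weakening of itself; this just generalizes the patient.
(c) Not entailed — dropping 'over the weekend' under negation is not valid — the original leaves open that Ivy carried the flask some other way.
(d) Not entailed — Ivy built the clock, not the flask; the flask belongs to the carrying event.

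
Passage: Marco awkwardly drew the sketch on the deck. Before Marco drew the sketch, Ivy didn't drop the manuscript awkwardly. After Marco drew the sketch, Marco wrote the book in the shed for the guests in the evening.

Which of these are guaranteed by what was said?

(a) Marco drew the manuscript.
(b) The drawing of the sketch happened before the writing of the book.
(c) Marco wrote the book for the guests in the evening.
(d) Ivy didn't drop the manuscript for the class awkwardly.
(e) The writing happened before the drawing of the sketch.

(b), (c), (d)

(a) Not entailed — Marco drew the sketch, not the manuscript; the manuscript belongs to the dropping event.
(b) Entailed — the narrative places the drawing before the writing.
(c) Entailed — dropping 'in the shed' leaves a sub-description the original still satisfies.
(d) Entailed — under negation, adding a further restriction is entailed: if no such dropping event occurred, none occurred for the class either.
(e) Not entailed — the narrative places the drawing before the writing, not after.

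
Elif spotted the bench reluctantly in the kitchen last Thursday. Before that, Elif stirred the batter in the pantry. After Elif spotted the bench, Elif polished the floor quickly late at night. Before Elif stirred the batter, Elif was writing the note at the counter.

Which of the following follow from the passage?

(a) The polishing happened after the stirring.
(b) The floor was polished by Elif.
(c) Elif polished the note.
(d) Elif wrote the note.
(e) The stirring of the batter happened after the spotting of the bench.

(a) Entailed — the narrative places the stirring before the polishing.
(b) Entailed — every conjunct here is already in the original polishing event.
(c) Not entailed — Elif polished the floor, not the note; the note belongs to the writing event.
(d) Not entailed — 'was writing' is progressive on an accomplishment; it does not entail the completed 'wrote'.
(e) Not entailed — the narrative places the stirring before the spotting, not after.

(a), (b)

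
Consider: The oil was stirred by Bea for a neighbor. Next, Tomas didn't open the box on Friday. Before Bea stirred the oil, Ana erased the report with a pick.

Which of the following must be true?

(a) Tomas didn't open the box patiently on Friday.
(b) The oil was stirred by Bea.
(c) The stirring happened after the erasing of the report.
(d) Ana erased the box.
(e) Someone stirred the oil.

(a) Entailed — under negation, adding a further restriction is entailed: if no such opening event occurred, none occurred patiently either.
(b) Entailed — the original entails any weakening of itself; this just drops 'for a neighbor'.
(c) Entailed — the narrative places the erasing before the stirring.
(d) Not entailed — Ana erased the report, not the box; the box belongs to the opening event.
(e) Entailed — dropping 'for a neighbor' and generalizing the agent leaves a sub-description the original still satisfies.

(a), (b), (c), (e)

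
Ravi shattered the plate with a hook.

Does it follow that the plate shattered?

'Ravi shattered the plate' is the causative; it entails the inchoative 'the plate shattered'.

yes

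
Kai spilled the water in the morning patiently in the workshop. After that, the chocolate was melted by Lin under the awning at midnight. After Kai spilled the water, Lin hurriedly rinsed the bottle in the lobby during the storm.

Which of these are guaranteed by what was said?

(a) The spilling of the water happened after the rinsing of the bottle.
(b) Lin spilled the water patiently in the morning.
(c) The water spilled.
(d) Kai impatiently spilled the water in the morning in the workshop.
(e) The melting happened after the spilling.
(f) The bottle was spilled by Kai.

(a) Not entailed — the narrative places the spilling before the rinsing, not after.
(b) Not entailed — the passage has Kai spilling the water, not Lin.
(c) Entailed — 'Kai spilled the water' is causative; it entails the inchoative 'the water spilled'.
(d) Not entailed — 'impatiently' adds a manner not in (and inconsistent with) the original.
(e) Entailed — the narrative places the spilling before the melting.
(f) Not entailed — Kai spilled the water, not the bottle; the bottle belongs to the rinsing event.

(c), (e)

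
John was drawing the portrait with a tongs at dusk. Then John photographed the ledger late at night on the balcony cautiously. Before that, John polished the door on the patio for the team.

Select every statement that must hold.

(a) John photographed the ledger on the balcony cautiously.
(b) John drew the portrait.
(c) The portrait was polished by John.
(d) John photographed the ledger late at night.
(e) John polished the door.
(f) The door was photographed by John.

(a) Entailed — the original entails any weakening of itself; this just drops 'late at night'.
(b) Not entailed — 'was drawing' is progressive on an accomplishment; it does not entail the completed 'drew'.
(c) Not entailed — John polished the door, not the portrait; the portrait belongs to the drawing event.
(d) Entailed — the original entails any weakening of itself; this just drops 'cautiously', 'on the balcony'.
(e) Entailed — dropping 'on the patio', 'for the team' leaves a sub-description the original still satisfies.
(f) Not entailed — John photographed the ledger, not the door; the door belongs to the polishing event.

(a), (d), (e)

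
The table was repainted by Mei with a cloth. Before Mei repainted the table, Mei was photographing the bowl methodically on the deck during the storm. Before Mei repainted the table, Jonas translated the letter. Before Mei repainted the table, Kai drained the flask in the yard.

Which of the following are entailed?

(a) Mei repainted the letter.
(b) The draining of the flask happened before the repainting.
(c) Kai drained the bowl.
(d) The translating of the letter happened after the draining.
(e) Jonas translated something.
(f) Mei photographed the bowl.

(a) Not entailed — Mei repainted the table, not the letter; the letter belongs to the translating event.
(b) Entailed — the narrative places the draining before the repainting.
(c) Not entailed — Kai drained the flask, not the bowl; the bowl belongs to the photographing event.
(d) Not entailed — the narrative doesn't order the draining relative to the translating.
(e) Entailed — generalizing the patient leaves a sub-description the original still satisfies.
(f) Not entailed — 'was photographing' is progressive on an accomplishment; it does not entail the completed 'photographed'.

(b), (e)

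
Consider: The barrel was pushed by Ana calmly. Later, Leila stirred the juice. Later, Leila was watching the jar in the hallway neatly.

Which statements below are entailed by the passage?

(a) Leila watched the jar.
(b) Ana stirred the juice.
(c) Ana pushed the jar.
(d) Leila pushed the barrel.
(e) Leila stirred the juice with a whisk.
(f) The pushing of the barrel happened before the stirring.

(a), (f)

(a) Entailed — 'watch' is an activity; 'was watching' entails that some watching happened, so 'watched' holds.
(b) Not entailed — the passage has Leila stirring the juice, not Ana.
(c) Not entailed — Ana pushed the barrel, not the jar; the jar belongs to the watching event.
(d) Not entailed — the passage has Ana pushing the barrel, not Leila.
(e) Not entailed — 'with a whisk' adds information not in the original event.
(f) Entailed — the narrative places the pushing before the stirring.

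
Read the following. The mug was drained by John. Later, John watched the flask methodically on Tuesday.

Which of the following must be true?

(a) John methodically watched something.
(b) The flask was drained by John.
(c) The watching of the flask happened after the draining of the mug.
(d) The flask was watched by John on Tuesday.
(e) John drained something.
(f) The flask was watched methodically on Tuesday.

(a), (c), (d), (e), (f)

(a) Entailed — the original entails any weakening of itself; this just drops 'on Tuesday' and generalizes the patient.
(b) Not entailed — John drained the mug, not the flask; the flask belongs to the watching event.
(c) Entailed — the narrative places the draining before the watching.
(d) Entailed — the original entails any weakening of itself; this just drops 'methodically'.
(e) Entailed — the original entails any weakening of itself; this just generalizes the patient.
(f) Entailed — generalizing the agent leaves a sub-description the original still satisfies.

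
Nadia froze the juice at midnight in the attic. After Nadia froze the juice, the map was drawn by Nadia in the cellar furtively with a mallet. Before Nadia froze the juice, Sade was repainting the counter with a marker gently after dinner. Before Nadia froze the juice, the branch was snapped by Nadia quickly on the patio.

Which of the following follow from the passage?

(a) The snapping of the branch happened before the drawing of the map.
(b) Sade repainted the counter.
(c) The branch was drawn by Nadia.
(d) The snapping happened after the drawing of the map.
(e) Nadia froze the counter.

(a) Entailed — the narrative places the snapping before the drawing.
(b) Not entailed — 'was repainting' is progressive on an accomplishment; it does not entail the completed 'repainted'.
(c) Not entailed — Nadia drew the map, not the branch; the branch belongs to the snapping event.
(d) Not entailed — the narrative places the snapping before the drawing, not after.
(e) Not entailed — Nadia froze the juice, not the counter; the counter belongs to the repainting event.

(a)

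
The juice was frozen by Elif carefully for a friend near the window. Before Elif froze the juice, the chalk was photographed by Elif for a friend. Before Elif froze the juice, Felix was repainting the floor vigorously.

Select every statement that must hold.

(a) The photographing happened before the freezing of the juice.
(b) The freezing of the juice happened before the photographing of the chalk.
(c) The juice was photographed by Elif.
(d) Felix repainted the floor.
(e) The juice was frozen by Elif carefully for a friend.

(a) Entailed — the narrative places the photographing before the freezing.
(b) Not entailed — the narrative places the photographing before the freezing, not after.
(c) Not entailed — Elif photographed the chalk, not the juice; the juice belongs to the freezing event.
(d) Not entailed — 'was repainting' is progressive on an accomplishment; it does not entail the completed 'repainted'.
(e) Entailed — dropping 'near the window' leaves a sub-description the original still satisfies.

(a), (e)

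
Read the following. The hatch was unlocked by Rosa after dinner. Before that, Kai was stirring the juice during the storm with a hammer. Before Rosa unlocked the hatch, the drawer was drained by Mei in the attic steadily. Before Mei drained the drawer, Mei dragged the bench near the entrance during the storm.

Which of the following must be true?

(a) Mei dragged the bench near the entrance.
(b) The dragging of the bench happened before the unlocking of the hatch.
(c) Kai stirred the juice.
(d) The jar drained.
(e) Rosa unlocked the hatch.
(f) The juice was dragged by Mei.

(a), (b), (c), (e)

(a) Entailed — the original entails any weakening of itself; this just drops 'during the storm'.
(b) Entailed — the narrative places the dragging before the unlocking.
(c) Entailed — 'stir' is an activity; 'was stirring' entails that some stirring happened, so 'stirred' holds.
(d) Not entailed — the drawer is what drained, not the jar.
(e) Entailed — the original entails any weakening of itself; this just drops 'after dinner'.
(f) Not entailed — Mei dragged the bench, not the juice; the juice belongs to the stirring event.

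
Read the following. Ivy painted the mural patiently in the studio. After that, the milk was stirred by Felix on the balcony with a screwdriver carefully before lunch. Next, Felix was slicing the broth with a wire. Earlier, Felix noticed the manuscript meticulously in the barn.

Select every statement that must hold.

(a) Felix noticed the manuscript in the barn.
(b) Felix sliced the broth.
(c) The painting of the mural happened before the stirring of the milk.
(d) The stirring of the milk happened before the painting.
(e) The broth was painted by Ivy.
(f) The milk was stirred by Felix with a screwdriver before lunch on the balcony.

(a), (c), (f)

(a) Entailed — this follows by dropping conjuncts from the noticing event's description.
(b) Not entailed — 'was slicing' is progressive on an accomplishment; it does not entail the completed 'sliced'.
(c) Entailed — the narrative places the painting before the stirring.
(d) Not entailed — the narrative places the painting before the stirring, not after.
(e) Not entailed — Ivy painted the mural, not the broth; the broth belongs to the slicing event.
(f) Entailed — this follows by dropping conjuncts from the stirring event's description.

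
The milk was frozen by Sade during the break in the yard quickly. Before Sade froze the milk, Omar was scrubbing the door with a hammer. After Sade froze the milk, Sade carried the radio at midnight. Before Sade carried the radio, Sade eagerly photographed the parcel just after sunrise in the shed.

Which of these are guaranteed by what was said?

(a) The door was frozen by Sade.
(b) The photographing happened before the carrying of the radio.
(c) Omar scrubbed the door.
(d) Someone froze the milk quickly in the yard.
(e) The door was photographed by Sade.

(b), (c), (d)

(a) Not entailed — Sade froze the milk, not the door; the door belongs to the scrubbing event.
(b) Entailed — the narrative places the photographing before the carrying.
(c) Entailed — 'scrub' is an activity; 'was scrubbing' entails that some scrubbing happened, so 'scrubbed' holds.
(d) Entailed — this follows by dropping conjuncts from the freezing event's description.
(e) Not entailed — Sade photographed the parcel, not the door; the door belongs to the scrubbing event.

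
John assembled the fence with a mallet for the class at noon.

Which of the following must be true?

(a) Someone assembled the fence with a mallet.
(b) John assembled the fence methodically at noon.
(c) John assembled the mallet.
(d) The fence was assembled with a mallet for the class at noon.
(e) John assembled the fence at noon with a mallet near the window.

(a) Entailed — the original entails any weakening of itself; this just drops 'at noon', 'for the class' and generalizes the agent.
(b) Not entailed — 'methodically' adds information not in the original event.
(c) Not entailed — the mallet is the instrument, not what was assembled.
(d) Entailed — generalizing the agent leaves a sub-description the original still satisfies.
(e) Not entailed — 'near the window' adds information not in the original event.

(a), (d)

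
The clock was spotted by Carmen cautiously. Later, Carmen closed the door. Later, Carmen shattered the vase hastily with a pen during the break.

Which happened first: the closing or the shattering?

The connectives place the closing before the shattering.

the closing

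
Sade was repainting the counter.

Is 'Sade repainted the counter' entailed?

no

'was repainting' is progressive; for an accomplishment like 'repaint the counter', it doesn't entail completion.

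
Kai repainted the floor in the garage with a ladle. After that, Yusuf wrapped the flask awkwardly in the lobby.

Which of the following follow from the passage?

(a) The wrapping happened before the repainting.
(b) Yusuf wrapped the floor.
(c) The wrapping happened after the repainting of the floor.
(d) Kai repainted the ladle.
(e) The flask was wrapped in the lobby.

(a) Not entailed — the narrative places the repainting before the wrapping, not after.
(b) Not entailed — Yusuf wrapped the flask, not the floor; the floor belongs to the repainting event.
(c) Entailed — the narrative places the repainting before the wrapping.
(d) Not entailed — the ladle is the instrument, not what was repainted.
(e) Entailed — every conjunct here is already in the original wrapping event.

(c), (e)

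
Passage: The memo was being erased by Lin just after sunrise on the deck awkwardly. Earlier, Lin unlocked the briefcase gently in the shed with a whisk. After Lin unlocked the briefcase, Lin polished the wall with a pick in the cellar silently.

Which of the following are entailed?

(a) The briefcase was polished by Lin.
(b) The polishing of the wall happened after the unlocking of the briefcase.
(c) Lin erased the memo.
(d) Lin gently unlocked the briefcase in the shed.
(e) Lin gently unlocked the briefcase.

(b), (d), (e)

(a) Not entailed — Lin polished the wall, not the briefcase; the briefcase belongs to the unlocking event.
(b) Entailed — the narrative places the unlocking before the polishing.
(c) Not entailed — 'was erasing' is progressive on an accomplishment; it does not entail the completed 'erased'.
(d) Entailed — this follows by dropping conjuncts from the unlocking event's description.
(e) Entailed — this follows by dropping conjuncts from the unlocking event's description.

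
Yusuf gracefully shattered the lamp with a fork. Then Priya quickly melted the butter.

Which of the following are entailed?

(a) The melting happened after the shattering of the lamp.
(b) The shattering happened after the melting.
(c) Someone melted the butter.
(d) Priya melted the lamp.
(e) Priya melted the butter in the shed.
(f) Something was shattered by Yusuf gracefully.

(a), (c), (f)

(a) Entailed — the narrative places the shattering before the melting.
(b) Not entailed — the narrative places the shattering before the melting, not after.
(c) Entailed — every conjunct here is already in the original melting event.
(d) Not entailed — Priya melted the butter, not the lamp; the lamp belongs to the shattering event.
(e) Not entailed — 'in the shed' adds information not in the original event.
(f) Entailed — dropping 'with a fork' and generalizing the patient leaves a sub-description the original still satisfies.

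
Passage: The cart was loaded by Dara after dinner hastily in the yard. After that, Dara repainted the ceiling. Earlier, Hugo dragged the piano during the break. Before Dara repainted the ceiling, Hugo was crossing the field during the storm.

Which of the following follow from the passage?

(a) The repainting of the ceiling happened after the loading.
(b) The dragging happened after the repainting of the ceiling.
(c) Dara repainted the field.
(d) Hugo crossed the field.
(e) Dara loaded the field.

(a)

(a) Entailed — the narrative places the loading before the repainting.
(b) Not entailed — the narrative places the dragging before the repainting, not after.
(c) Not entailed — Dara repainted the ceiling, not the field; the field belongs to the crossing event.
(d) Not entailed — 'was crossing' is progressive on an accomplishment; it does not entail the completed 'crossed'.
(e) Not entailed — Dara loaded the cart, not the field; the field belongs to the crossing event.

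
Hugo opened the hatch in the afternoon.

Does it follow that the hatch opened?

yes

'Hugo opened the hatch' is the causative; it entails the inchoative 'the hatch opened'.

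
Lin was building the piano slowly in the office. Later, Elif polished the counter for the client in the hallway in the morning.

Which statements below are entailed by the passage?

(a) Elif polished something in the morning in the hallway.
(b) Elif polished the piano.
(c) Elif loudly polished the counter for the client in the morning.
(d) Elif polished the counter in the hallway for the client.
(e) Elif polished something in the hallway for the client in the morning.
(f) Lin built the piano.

(a) Entailed — every conjunct here is already in the original polishing event.
(b) Not entailed — Elif polished the counter, not the piano; the piano belongs to the building event.
(c) Not entailed — 'loudly' adds information not in the original event.
(d) Entailed — every conjunct here is already in the original polishing event.
(e) Entailed — this follows by dropping conjuncts from the polishing event's description.
(f) Not entailed — 'was building' is progressive on an accomplishment; it does not entail the completed 'built'.

(a), (d), (e)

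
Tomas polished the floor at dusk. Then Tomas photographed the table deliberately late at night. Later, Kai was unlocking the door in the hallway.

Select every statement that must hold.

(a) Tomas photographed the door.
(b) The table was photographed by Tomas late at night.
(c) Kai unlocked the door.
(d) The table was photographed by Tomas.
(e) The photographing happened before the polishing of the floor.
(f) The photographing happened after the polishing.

(a) Not entailed — Tomas photographed the table, not the door; the door belongs to the unlocking event.
(b) Entailed — the original entails any weakening of itself; this just drops 'deliberately'.
(c) Not entailed — 'was unlocking' is progressive on an accomplishment; it does not entail the completed 'unlocked'.
(d) Entailed — every conjunct here is already in the original photographing event.
(e) Not entailed — the narrative places the polishing before the photographing, not after.
(f) Entailed — the narrative places the polishing before the photographing.

(b), (d), (f)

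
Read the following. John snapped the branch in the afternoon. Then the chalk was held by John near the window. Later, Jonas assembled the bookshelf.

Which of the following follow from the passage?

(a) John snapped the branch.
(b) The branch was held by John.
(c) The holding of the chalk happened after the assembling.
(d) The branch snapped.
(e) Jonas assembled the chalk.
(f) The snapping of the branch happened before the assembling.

(a), (d), (f)

(a) Entailed — the original entails any weakening of itself; this just drops 'in the afternoon'.
(b) Not entailed — John held the chalk, not the branch; the branch belongs to the snapping event.
(c) Not entailed — the narrative places the holding before the assembling, not after.
(d) Entailed — 'John snapped the branch' is causative; it entails the inchoative 'the branch snapped'.
(e) Not entailed — Jonas assembled the bookshelf, not the chalk; the chalk belongs to the holding event.
(f) Entailed — the narrative places the snapping before the assembling.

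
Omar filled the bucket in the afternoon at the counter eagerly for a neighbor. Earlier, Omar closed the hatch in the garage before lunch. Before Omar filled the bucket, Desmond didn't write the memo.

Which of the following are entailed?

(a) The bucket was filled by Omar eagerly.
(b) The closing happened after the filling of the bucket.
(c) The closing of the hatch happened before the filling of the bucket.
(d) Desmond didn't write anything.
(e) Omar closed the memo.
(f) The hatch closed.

(a), (c), (f)

(a) Entailed — dropping 'in the afternoon', 'at the counter', 'for a neighbor' leaves a sub-description the original still satisfies.
(b) Not entailed — the narrative places the closing before the filling, not after.
(c) Entailed — the narrative places the closing before the filling.
(d) Not entailed — the original only denies this specific event; Desmond may have written something else.
(e) Not entailed — Omar closed the hatch, not the memo; the memo belongs to the writing event.
(f) Entailed — 'Omar closed the hatch' is causative; it entails the inchoative 'the hatch closed'.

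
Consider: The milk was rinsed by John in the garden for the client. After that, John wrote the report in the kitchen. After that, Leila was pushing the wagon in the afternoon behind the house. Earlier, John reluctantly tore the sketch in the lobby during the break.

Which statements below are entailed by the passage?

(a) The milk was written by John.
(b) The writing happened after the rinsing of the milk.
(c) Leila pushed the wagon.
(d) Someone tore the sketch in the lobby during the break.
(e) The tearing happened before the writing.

(b), (c), (d)

(a) Not entailed — John wrote the report, not the milk; the milk belongs to the rinsing event.
(b) Entailed — the narrative places the rinsing before the writing.
(c) Entailed — 'push' is an activity; 'was pushing' entails that some pushing happened, so 'pushed' holds.
(d) Entailed — this follows by dropping conjuncts from the tearing event's description.
(e) Not entailed — the narrative doesn't order the tearing relative to the writing.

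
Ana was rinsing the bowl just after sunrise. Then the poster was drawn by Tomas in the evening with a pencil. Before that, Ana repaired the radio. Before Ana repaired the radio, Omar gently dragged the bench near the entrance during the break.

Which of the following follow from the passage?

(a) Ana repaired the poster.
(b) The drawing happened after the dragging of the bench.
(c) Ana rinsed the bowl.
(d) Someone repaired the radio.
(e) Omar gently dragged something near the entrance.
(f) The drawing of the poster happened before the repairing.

(a) Not entailed — Ana repaired the radio, not the poster; the poster belongs to the drawing event.
(b) Entailed — the narrative places the dragging before the drawing.
(c) Entailed — 'rinse' is an activity; 'was rinsing' entails that some rinsing happened, so 'rinsed' holds.
(d) Entailed — generalizing the agent leaves a sub-description the original still satisfies.
(e) Entailed — dropping 'during the break' and generalizing the patient leaves a sub-description the original still satisfies.
(f) Not entailed — the narrative places the repairing before the drawing, not after.

(b), (c), (d), (e)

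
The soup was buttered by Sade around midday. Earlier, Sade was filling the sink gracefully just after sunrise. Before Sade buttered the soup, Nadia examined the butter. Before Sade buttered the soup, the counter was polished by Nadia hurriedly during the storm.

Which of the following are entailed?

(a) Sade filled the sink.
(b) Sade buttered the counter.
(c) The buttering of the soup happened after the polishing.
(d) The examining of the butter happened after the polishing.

(c)

(a) Not entailed — 'was filling' is progressive on an accomplishment; it does not entail the completed 'filled'.
(b) Not entailed — Sade buttered the soup, not the counter; the counter belongs to the polishing event.
(c) Entailed — the narrative places the polishing before the buttering.
(d) Not entailed — the narrative doesn't order the polishing relative to the examining.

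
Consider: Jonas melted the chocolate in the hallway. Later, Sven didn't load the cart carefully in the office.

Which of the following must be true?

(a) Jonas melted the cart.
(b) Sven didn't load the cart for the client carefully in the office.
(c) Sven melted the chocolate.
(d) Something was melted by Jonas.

(a) Not entailed — Jonas melted the chocolate, not the cart; the cart belongs to the loading event.
(b) Entailed — under negation, adding a further restriction is entailed: if no such loading event occurred, none occurred for the client either.
(c) Not entailed — the passage has Jonas melting the chocolate, not Sven.
(d) Entailed — every conjunct here is already in the original melting event.

(b), (d)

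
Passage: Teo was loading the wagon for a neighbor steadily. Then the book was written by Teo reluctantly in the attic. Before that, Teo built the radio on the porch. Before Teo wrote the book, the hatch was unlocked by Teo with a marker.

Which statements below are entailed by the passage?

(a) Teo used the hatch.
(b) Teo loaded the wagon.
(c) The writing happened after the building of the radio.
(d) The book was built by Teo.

(a) Not entailed — the hatch is the patient, not an instrument — Teo used a marker.
(b) Not entailed — 'was loading' is progressive on an accomplishment; it does not entail the completed 'loaded'.
(c) Entailed — the narrative places the building before the writing.
(d) Not entailed — Teo built the radio, not the book; the book belongs to the writing event.

(c)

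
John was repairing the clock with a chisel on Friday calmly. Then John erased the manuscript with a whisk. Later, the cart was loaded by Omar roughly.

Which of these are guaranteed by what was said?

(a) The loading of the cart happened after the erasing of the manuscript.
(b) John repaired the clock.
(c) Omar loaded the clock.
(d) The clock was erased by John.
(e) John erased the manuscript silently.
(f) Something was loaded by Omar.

(a) Entailed — the narrative places the erasing before the loading.
(b) Not entailed — 'was repairing' is progressive on an accomplishment; it does not entail the completed 'repaired'.
(c) Not entailed — Omar loaded the cart, not the clock; the clock belongs to the repairing event.
(d) Not entailed — John erased the manuscript, not the clock; the clock belongs to the repairing event.
(e) Not entailed — 'silently' adds information not in the original event.
(f) Entailed — the original entails any weakening of itself; this just drops 'roughly' and generalizes the patient.

(a), (f)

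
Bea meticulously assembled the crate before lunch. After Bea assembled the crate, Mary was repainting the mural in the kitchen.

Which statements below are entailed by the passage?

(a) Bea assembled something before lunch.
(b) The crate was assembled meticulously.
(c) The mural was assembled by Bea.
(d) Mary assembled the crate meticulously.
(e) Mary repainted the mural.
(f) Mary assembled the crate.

(a), (b)

(a) Entailed — every conjunct here is already in the original assembling event.
(b) Entailed — this follows by dropping conjuncts from the assembling event's description.
(c) Not entailed — Bea assembled the crate, not the mural; the mural belongs to the repainting event.
(d) Not entailed — the passage has Bea assembling the crate, not Mary.
(e) Not entailed — 'was repainting' is progressive on an accomplishment; it does not entail the completed 'repainted'.
(f) Not entailed — the passage has Bea assembling the crate, not Mary.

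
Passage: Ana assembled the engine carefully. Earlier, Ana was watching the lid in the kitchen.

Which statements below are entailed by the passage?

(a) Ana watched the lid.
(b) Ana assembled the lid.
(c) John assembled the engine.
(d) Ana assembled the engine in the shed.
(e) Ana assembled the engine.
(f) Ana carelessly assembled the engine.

(a) Entailed — 'watch' is an activity; 'was watching' entails that some watching happened, so 'watched' holds.
(b) Not entailed — Ana assembled the engine, not the lid; the lid belongs to the watching event.
(c) Not entailed — the passage has Ana assembling the engine, not John.
(d) Not entailed — 'in the shed' adds information not in the original event.
(e) Entailed — every conjunct here is already in the original assembling event.
(f) Not entailed — 'carelessly' adds a manner not in (and inconsistent with) the original.

(a), (e)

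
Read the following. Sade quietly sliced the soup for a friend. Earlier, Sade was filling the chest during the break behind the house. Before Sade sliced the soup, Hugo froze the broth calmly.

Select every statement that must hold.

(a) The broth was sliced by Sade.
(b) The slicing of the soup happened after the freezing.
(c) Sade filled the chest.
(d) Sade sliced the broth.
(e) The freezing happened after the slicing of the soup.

(a) Not entailed — Sade sliced the soup, not the broth; the broth belongs to the freezing event.
(b) Entailed — the narrative places the freezing before the slicing.
(c) Not entailed — 'was filling' is progressive on an accomplishment; it does not entail the completed 'filled'.
(d) Not entailed — Sade sliced the soup, not the broth; the broth belongs to the freezing event.
(e) Not entailed — the narrative places the freezing before the slicing, not after.

(b)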